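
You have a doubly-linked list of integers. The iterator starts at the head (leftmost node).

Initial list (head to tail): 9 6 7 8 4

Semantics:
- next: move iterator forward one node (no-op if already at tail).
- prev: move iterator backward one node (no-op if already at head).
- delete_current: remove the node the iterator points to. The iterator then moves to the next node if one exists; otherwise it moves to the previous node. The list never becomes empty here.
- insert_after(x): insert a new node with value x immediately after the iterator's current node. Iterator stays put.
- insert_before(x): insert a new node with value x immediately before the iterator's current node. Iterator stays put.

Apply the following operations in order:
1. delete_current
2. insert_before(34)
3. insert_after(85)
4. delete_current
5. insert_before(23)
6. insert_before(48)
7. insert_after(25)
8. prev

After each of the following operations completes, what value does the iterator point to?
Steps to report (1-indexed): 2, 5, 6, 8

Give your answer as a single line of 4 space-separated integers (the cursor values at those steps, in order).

Answer: 6 85 85 48

Derivation:
After 1 (delete_current): list=[6, 7, 8, 4] cursor@6
After 2 (insert_before(34)): list=[34, 6, 7, 8, 4] cursor@6
After 3 (insert_after(85)): list=[34, 6, 85, 7, 8, 4] cursor@6
After 4 (delete_current): list=[34, 85, 7, 8, 4] cursor@85
After 5 (insert_before(23)): list=[34, 23, 85, 7, 8, 4] cursor@85
After 6 (insert_before(48)): list=[34, 23, 48, 85, 7, 8, 4] cursor@85
After 7 (insert_after(25)): list=[34, 23, 48, 85, 25, 7, 8, 4] cursor@85
After 8 (prev): list=[34, 23, 48, 85, 25, 7, 8, 4] cursor@48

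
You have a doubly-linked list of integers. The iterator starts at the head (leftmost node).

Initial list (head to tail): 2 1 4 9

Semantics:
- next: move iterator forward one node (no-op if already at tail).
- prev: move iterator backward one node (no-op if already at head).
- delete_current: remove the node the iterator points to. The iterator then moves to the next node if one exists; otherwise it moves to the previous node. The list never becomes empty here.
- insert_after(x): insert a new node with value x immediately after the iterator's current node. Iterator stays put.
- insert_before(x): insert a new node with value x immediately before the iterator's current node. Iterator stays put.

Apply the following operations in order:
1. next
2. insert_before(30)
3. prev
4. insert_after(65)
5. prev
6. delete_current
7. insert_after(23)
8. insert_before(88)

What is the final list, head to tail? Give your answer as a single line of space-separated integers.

After 1 (next): list=[2, 1, 4, 9] cursor@1
After 2 (insert_before(30)): list=[2, 30, 1, 4, 9] cursor@1
After 3 (prev): list=[2, 30, 1, 4, 9] cursor@30
After 4 (insert_after(65)): list=[2, 30, 65, 1, 4, 9] cursor@30
After 5 (prev): list=[2, 30, 65, 1, 4, 9] cursor@2
After 6 (delete_current): list=[30, 65, 1, 4, 9] cursor@30
After 7 (insert_after(23)): list=[30, 23, 65, 1, 4, 9] cursor@30
After 8 (insert_before(88)): list=[88, 30, 23, 65, 1, 4, 9] cursor@30

Answer: 88 30 23 65 1 4 9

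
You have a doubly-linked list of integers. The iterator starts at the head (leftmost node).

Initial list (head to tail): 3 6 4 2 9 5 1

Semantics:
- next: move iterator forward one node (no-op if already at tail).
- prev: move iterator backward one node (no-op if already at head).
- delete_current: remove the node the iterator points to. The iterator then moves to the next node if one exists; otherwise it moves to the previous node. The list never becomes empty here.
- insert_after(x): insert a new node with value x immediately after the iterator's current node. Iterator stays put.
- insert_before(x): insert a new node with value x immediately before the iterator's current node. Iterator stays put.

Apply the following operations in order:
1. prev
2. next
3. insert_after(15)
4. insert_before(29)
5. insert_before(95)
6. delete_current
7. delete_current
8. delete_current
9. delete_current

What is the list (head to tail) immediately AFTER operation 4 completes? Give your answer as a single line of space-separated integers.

After 1 (prev): list=[3, 6, 4, 2, 9, 5, 1] cursor@3
After 2 (next): list=[3, 6, 4, 2, 9, 5, 1] cursor@6
After 3 (insert_after(15)): list=[3, 6, 15, 4, 2, 9, 5, 1] cursor@6
After 4 (insert_before(29)): list=[3, 29, 6, 15, 4, 2, 9, 5, 1] cursor@6

Answer: 3 29 6 15 4 2 9 5 1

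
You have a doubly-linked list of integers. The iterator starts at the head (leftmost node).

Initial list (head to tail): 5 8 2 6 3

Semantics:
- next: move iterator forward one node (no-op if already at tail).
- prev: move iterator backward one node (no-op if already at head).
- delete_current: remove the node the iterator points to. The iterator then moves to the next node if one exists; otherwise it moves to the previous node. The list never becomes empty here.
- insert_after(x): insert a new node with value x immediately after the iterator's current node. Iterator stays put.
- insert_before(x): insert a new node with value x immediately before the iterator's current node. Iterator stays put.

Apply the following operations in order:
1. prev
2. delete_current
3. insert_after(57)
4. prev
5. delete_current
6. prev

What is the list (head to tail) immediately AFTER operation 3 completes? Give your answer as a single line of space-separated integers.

After 1 (prev): list=[5, 8, 2, 6, 3] cursor@5
After 2 (delete_current): list=[8, 2, 6, 3] cursor@8
After 3 (insert_after(57)): list=[8, 57, 2, 6, 3] cursor@8

Answer: 8 57 2 6 3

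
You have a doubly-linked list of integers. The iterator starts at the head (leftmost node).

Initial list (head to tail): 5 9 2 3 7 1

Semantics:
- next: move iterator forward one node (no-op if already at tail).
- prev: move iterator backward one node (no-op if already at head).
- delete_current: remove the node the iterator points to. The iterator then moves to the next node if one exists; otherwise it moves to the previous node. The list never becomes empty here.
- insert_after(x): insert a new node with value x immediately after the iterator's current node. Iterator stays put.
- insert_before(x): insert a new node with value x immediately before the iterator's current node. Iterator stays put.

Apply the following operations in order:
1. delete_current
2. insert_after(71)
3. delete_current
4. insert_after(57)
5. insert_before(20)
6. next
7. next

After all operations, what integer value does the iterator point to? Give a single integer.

After 1 (delete_current): list=[9, 2, 3, 7, 1] cursor@9
After 2 (insert_after(71)): list=[9, 71, 2, 3, 7, 1] cursor@9
After 3 (delete_current): list=[71, 2, 3, 7, 1] cursor@71
After 4 (insert_after(57)): list=[71, 57, 2, 3, 7, 1] cursor@71
After 5 (insert_before(20)): list=[20, 71, 57, 2, 3, 7, 1] cursor@71
After 6 (next): list=[20, 71, 57, 2, 3, 7, 1] cursor@57
After 7 (next): list=[20, 71, 57, 2, 3, 7, 1] cursor@2

Answer: 2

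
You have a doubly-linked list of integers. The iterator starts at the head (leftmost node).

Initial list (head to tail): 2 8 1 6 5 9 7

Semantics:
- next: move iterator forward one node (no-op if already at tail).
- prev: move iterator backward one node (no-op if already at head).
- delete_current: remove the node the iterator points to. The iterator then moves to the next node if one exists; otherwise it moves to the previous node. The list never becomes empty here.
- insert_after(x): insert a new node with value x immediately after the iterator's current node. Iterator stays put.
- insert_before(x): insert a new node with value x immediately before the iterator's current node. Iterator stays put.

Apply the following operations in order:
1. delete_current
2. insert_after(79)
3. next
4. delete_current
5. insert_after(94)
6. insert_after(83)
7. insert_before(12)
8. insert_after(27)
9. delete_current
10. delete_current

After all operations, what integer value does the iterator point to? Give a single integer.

After 1 (delete_current): list=[8, 1, 6, 5, 9, 7] cursor@8
After 2 (insert_after(79)): list=[8, 79, 1, 6, 5, 9, 7] cursor@8
After 3 (next): list=[8, 79, 1, 6, 5, 9, 7] cursor@79
After 4 (delete_current): list=[8, 1, 6, 5, 9, 7] cursor@1
After 5 (insert_after(94)): list=[8, 1, 94, 6, 5, 9, 7] cursor@1
After 6 (insert_after(83)): list=[8, 1, 83, 94, 6, 5, 9, 7] cursor@1
After 7 (insert_before(12)): list=[8, 12, 1, 83, 94, 6, 5, 9, 7] cursor@1
After 8 (insert_after(27)): list=[8, 12, 1, 27, 83, 94, 6, 5, 9, 7] cursor@1
After 9 (delete_current): list=[8, 12, 27, 83, 94, 6, 5, 9, 7] cursor@27
After 10 (delete_current): list=[8, 12, 83, 94, 6, 5, 9, 7] cursor@83

Answer: 83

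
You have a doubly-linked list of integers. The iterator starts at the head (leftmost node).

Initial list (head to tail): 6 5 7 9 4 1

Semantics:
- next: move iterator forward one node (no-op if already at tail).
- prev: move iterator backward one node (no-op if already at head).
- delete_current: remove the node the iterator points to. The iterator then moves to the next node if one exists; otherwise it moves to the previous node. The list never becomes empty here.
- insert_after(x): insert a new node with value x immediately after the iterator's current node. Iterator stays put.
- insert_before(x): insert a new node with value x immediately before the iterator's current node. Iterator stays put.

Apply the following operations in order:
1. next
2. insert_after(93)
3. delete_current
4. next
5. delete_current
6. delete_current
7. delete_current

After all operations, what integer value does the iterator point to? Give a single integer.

After 1 (next): list=[6, 5, 7, 9, 4, 1] cursor@5
After 2 (insert_after(93)): list=[6, 5, 93, 7, 9, 4, 1] cursor@5
After 3 (delete_current): list=[6, 93, 7, 9, 4, 1] cursor@93
After 4 (next): list=[6, 93, 7, 9, 4, 1] cursor@7
After 5 (delete_current): list=[6, 93, 9, 4, 1] cursor@9
After 6 (delete_current): list=[6, 93, 4, 1] cursor@4
After 7 (delete_current): list=[6, 93, 1] cursor@1

Answer: 1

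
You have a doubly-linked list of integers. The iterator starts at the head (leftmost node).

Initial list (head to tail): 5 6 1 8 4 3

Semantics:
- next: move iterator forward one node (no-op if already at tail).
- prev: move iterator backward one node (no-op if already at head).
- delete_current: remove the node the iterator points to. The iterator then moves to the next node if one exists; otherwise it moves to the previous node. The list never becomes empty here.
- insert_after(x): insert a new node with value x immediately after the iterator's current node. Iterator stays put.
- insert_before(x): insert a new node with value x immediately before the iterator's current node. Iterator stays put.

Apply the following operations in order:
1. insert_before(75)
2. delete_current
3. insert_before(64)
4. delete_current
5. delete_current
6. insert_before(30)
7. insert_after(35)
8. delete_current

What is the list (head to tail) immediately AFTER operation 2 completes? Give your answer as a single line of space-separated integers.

After 1 (insert_before(75)): list=[75, 5, 6, 1, 8, 4, 3] cursor@5
After 2 (delete_current): list=[75, 6, 1, 8, 4, 3] cursor@6

Answer: 75 6 1 8 4 3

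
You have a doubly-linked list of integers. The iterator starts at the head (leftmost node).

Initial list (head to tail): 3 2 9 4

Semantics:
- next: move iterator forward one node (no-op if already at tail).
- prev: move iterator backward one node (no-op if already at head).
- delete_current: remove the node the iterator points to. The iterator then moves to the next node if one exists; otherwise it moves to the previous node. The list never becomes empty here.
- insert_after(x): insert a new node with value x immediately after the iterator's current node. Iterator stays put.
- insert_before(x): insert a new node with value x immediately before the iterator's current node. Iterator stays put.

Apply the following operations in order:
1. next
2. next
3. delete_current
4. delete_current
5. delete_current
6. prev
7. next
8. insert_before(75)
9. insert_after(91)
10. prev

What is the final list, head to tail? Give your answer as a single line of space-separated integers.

After 1 (next): list=[3, 2, 9, 4] cursor@2
After 2 (next): list=[3, 2, 9, 4] cursor@9
After 3 (delete_current): list=[3, 2, 4] cursor@4
After 4 (delete_current): list=[3, 2] cursor@2
After 5 (delete_current): list=[3] cursor@3
After 6 (prev): list=[3] cursor@3
After 7 (next): list=[3] cursor@3
After 8 (insert_before(75)): list=[75, 3] cursor@3
After 9 (insert_after(91)): list=[75, 3, 91] cursor@3
After 10 (prev): list=[75, 3, 91] cursor@75

Answer: 75 3 91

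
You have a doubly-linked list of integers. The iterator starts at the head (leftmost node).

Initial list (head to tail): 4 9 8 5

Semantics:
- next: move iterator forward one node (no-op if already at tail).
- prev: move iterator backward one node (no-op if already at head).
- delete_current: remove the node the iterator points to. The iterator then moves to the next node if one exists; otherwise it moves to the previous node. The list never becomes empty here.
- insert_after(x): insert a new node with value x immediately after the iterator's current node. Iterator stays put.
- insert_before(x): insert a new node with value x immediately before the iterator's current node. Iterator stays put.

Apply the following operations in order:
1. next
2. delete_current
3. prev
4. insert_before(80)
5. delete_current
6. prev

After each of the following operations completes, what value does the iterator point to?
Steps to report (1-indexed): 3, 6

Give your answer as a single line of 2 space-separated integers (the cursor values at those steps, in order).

Answer: 4 80

Derivation:
After 1 (next): list=[4, 9, 8, 5] cursor@9
After 2 (delete_current): list=[4, 8, 5] cursor@8
After 3 (prev): list=[4, 8, 5] cursor@4
After 4 (insert_before(80)): list=[80, 4, 8, 5] cursor@4
After 5 (delete_current): list=[80, 8, 5] cursor@8
After 6 (prev): list=[80, 8, 5] cursor@80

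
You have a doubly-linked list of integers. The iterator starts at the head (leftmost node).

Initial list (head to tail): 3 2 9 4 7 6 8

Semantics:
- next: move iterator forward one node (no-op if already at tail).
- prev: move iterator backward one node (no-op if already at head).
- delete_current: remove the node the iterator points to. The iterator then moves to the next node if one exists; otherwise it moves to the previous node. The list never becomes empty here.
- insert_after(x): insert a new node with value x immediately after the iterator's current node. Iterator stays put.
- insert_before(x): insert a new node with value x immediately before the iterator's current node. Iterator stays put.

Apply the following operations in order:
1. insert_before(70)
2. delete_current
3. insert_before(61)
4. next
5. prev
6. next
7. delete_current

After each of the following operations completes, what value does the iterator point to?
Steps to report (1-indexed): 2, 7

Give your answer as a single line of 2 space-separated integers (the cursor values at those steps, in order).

Answer: 2 4

Derivation:
After 1 (insert_before(70)): list=[70, 3, 2, 9, 4, 7, 6, 8] cursor@3
After 2 (delete_current): list=[70, 2, 9, 4, 7, 6, 8] cursor@2
After 3 (insert_before(61)): list=[70, 61, 2, 9, 4, 7, 6, 8] cursor@2
After 4 (next): list=[70, 61, 2, 9, 4, 7, 6, 8] cursor@9
After 5 (prev): list=[70, 61, 2, 9, 4, 7, 6, 8] cursor@2
After 6 (next): list=[70, 61, 2, 9, 4, 7, 6, 8] cursor@9
After 7 (delete_current): list=[70, 61, 2, 4, 7, 6, 8] cursor@4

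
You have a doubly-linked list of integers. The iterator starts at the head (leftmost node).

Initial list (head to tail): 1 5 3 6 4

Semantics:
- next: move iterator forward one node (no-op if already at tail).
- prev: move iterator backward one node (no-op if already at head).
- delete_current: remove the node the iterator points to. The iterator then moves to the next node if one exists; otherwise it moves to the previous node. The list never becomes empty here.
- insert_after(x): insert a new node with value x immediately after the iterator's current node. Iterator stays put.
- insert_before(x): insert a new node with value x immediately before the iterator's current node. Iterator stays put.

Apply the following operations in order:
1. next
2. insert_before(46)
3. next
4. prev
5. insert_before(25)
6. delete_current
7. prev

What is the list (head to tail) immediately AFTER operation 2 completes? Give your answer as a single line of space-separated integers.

Answer: 1 46 5 3 6 4

Derivation:
After 1 (next): list=[1, 5, 3, 6, 4] cursor@5
After 2 (insert_before(46)): list=[1, 46, 5, 3, 6, 4] cursor@5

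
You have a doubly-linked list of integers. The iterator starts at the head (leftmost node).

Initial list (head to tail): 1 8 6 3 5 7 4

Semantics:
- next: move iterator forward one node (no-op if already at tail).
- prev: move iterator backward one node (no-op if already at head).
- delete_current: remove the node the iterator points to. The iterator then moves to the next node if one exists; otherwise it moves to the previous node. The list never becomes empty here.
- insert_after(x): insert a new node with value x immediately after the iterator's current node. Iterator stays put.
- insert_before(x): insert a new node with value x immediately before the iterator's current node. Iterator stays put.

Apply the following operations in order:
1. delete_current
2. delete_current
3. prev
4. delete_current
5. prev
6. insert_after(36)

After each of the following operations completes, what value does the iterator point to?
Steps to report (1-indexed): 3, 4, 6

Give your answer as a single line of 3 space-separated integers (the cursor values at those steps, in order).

After 1 (delete_current): list=[8, 6, 3, 5, 7, 4] cursor@8
After 2 (delete_current): list=[6, 3, 5, 7, 4] cursor@6
After 3 (prev): list=[6, 3, 5, 7, 4] cursor@6
After 4 (delete_current): list=[3, 5, 7, 4] cursor@3
After 5 (prev): list=[3, 5, 7, 4] cursor@3
After 6 (insert_after(36)): list=[3, 36, 5, 7, 4] cursor@3

Answer: 6 3 3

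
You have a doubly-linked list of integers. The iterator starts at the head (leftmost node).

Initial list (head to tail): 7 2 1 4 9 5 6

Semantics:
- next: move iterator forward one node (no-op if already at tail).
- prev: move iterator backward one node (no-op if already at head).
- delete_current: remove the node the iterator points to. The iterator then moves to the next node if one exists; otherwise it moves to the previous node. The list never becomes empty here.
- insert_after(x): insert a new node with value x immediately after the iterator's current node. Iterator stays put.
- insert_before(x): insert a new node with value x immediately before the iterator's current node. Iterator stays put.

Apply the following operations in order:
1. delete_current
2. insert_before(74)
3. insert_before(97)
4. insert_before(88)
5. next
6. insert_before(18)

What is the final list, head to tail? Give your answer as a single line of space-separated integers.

After 1 (delete_current): list=[2, 1, 4, 9, 5, 6] cursor@2
After 2 (insert_before(74)): list=[74, 2, 1, 4, 9, 5, 6] cursor@2
After 3 (insert_before(97)): list=[74, 97, 2, 1, 4, 9, 5, 6] cursor@2
After 4 (insert_before(88)): list=[74, 97, 88, 2, 1, 4, 9, 5, 6] cursor@2
After 5 (next): list=[74, 97, 88, 2, 1, 4, 9, 5, 6] cursor@1
After 6 (insert_before(18)): list=[74, 97, 88, 2, 18, 1, 4, 9, 5, 6] cursor@1

Answer: 74 97 88 2 18 1 4 9 5 6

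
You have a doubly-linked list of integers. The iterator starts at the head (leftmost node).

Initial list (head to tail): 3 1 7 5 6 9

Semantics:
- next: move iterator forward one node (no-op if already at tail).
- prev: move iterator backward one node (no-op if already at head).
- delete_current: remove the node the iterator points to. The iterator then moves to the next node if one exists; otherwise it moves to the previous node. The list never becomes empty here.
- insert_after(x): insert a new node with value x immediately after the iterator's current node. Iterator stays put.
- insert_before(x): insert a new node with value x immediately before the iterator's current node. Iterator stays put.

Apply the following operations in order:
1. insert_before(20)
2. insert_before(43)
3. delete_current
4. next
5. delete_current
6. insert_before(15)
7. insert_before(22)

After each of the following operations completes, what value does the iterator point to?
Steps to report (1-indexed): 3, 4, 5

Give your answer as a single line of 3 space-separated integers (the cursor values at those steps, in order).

Answer: 1 7 5

Derivation:
After 1 (insert_before(20)): list=[20, 3, 1, 7, 5, 6, 9] cursor@3
After 2 (insert_before(43)): list=[20, 43, 3, 1, 7, 5, 6, 9] cursor@3
After 3 (delete_current): list=[20, 43, 1, 7, 5, 6, 9] cursor@1
After 4 (next): list=[20, 43, 1, 7, 5, 6, 9] cursor@7
After 5 (delete_current): list=[20, 43, 1, 5, 6, 9] cursor@5
After 6 (insert_before(15)): list=[20, 43, 1, 15, 5, 6, 9] cursor@5
After 7 (insert_before(22)): list=[20, 43, 1, 15, 22, 5, 6, 9] cursor@5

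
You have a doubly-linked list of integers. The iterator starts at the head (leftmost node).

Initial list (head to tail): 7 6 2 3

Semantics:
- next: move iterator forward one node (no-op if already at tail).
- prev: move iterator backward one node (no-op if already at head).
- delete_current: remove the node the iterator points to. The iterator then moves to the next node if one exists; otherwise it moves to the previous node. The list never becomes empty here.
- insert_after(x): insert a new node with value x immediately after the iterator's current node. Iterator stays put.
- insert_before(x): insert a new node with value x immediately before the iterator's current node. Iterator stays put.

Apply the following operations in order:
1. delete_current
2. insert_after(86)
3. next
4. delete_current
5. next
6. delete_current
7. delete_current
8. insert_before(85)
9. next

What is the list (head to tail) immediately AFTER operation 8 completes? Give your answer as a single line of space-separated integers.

After 1 (delete_current): list=[6, 2, 3] cursor@6
After 2 (insert_after(86)): list=[6, 86, 2, 3] cursor@6
After 3 (next): list=[6, 86, 2, 3] cursor@86
After 4 (delete_current): list=[6, 2, 3] cursor@2
After 5 (next): list=[6, 2, 3] cursor@3
After 6 (delete_current): list=[6, 2] cursor@2
After 7 (delete_current): list=[6] cursor@6
After 8 (insert_before(85)): list=[85, 6] cursor@6

Answer: 85 6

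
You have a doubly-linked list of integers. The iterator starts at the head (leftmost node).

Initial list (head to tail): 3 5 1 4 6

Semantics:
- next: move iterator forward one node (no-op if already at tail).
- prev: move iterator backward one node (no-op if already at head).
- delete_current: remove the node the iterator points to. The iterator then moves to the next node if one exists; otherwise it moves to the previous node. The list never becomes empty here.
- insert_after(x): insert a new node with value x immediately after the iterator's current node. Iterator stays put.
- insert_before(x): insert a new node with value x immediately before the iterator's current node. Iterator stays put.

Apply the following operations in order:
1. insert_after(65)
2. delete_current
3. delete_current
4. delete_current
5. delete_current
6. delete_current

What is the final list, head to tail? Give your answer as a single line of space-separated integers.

Answer: 6

Derivation:
After 1 (insert_after(65)): list=[3, 65, 5, 1, 4, 6] cursor@3
After 2 (delete_current): list=[65, 5, 1, 4, 6] cursor@65
After 3 (delete_current): list=[5, 1, 4, 6] cursor@5
After 4 (delete_current): list=[1, 4, 6] cursor@1
After 5 (delete_current): list=[4, 6] cursor@4
After 6 (delete_current): list=[6] cursor@6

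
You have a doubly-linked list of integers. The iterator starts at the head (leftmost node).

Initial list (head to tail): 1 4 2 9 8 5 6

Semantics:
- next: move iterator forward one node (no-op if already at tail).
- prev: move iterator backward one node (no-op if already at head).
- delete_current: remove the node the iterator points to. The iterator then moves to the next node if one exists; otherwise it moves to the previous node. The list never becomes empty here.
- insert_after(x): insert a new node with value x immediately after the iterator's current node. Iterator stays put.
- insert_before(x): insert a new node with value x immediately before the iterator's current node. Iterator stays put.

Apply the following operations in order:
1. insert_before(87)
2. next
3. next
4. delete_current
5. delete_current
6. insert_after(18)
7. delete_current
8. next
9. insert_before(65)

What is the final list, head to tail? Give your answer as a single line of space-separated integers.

Answer: 87 1 4 18 65 5 6

Derivation:
After 1 (insert_before(87)): list=[87, 1, 4, 2, 9, 8, 5, 6] cursor@1
After 2 (next): list=[87, 1, 4, 2, 9, 8, 5, 6] cursor@4
After 3 (next): list=[87, 1, 4, 2, 9, 8, 5, 6] cursor@2
After 4 (delete_current): list=[87, 1, 4, 9, 8, 5, 6] cursor@9
After 5 (delete_current): list=[87, 1, 4, 8, 5, 6] cursor@8
After 6 (insert_after(18)): list=[87, 1, 4, 8, 18, 5, 6] cursor@8
After 7 (delete_current): list=[87, 1, 4, 18, 5, 6] cursor@18
After 8 (next): list=[87, 1, 4, 18, 5, 6] cursor@5
After 9 (insert_before(65)): list=[87, 1, 4, 18, 65, 5, 6] cursor@5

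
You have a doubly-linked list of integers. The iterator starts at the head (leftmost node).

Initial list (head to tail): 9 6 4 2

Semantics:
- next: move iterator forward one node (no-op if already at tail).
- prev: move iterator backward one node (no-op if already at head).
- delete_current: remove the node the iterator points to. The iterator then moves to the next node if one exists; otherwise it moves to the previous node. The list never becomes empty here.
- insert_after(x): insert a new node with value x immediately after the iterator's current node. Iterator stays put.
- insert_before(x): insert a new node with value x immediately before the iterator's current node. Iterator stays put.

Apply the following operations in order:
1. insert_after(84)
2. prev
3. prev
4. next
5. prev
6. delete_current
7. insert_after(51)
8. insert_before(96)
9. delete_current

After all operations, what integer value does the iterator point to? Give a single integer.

After 1 (insert_after(84)): list=[9, 84, 6, 4, 2] cursor@9
After 2 (prev): list=[9, 84, 6, 4, 2] cursor@9
After 3 (prev): list=[9, 84, 6, 4, 2] cursor@9
After 4 (next): list=[9, 84, 6, 4, 2] cursor@84
After 5 (prev): list=[9, 84, 6, 4, 2] cursor@9
After 6 (delete_current): list=[84, 6, 4, 2] cursor@84
After 7 (insert_after(51)): list=[84, 51, 6, 4, 2] cursor@84
After 8 (insert_before(96)): list=[96, 84, 51, 6, 4, 2] cursor@84
After 9 (delete_current): list=[96, 51, 6, 4, 2] cursor@51

Answer: 51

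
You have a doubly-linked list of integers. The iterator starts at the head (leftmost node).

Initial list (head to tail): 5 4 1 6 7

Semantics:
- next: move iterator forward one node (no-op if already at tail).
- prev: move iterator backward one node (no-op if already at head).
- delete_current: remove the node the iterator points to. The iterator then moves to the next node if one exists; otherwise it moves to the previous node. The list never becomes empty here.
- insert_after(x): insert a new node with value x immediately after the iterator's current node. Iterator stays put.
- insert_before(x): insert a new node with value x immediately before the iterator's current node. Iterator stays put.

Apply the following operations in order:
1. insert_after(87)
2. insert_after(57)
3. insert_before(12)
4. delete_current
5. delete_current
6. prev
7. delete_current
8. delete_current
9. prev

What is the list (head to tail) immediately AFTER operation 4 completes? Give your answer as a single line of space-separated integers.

After 1 (insert_after(87)): list=[5, 87, 4, 1, 6, 7] cursor@5
After 2 (insert_after(57)): list=[5, 57, 87, 4, 1, 6, 7] cursor@5
After 3 (insert_before(12)): list=[12, 5, 57, 87, 4, 1, 6, 7] cursor@5
After 4 (delete_current): list=[12, 57, 87, 4, 1, 6, 7] cursor@57

Answer: 12 57 87 4 1 6 7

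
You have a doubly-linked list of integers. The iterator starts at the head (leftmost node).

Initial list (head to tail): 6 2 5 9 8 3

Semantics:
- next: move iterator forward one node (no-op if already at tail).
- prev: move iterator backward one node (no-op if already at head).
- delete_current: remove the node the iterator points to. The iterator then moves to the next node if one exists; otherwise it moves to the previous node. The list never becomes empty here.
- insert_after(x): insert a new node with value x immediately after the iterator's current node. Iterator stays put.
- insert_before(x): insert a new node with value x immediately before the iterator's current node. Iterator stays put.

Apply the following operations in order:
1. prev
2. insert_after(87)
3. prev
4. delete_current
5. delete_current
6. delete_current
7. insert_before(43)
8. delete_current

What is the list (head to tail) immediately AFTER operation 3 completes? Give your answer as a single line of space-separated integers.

After 1 (prev): list=[6, 2, 5, 9, 8, 3] cursor@6
After 2 (insert_after(87)): list=[6, 87, 2, 5, 9, 8, 3] cursor@6
After 3 (prev): list=[6, 87, 2, 5, 9, 8, 3] cursor@6

Answer: 6 87 2 5 9 8 3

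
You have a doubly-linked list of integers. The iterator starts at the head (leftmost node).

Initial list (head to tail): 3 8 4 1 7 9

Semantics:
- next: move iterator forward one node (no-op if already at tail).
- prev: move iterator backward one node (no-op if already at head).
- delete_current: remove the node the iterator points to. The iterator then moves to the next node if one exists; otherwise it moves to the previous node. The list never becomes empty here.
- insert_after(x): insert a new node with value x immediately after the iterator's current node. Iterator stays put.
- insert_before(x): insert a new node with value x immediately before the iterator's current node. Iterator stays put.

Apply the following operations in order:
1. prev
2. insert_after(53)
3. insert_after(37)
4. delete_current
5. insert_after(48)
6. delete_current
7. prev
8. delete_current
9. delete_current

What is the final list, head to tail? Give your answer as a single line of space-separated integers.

Answer: 8 4 1 7 9

Derivation:
After 1 (prev): list=[3, 8, 4, 1, 7, 9] cursor@3
After 2 (insert_after(53)): list=[3, 53, 8, 4, 1, 7, 9] cursor@3
After 3 (insert_after(37)): list=[3, 37, 53, 8, 4, 1, 7, 9] cursor@3
After 4 (delete_current): list=[37, 53, 8, 4, 1, 7, 9] cursor@37
After 5 (insert_after(48)): list=[37, 48, 53, 8, 4, 1, 7, 9] cursor@37
After 6 (delete_current): list=[48, 53, 8, 4, 1, 7, 9] cursor@48
After 7 (prev): list=[48, 53, 8, 4, 1, 7, 9] cursor@48
After 8 (delete_current): list=[53, 8, 4, 1, 7, 9] cursor@53
After 9 (delete_current): list=[8, 4, 1, 7, 9] cursor@8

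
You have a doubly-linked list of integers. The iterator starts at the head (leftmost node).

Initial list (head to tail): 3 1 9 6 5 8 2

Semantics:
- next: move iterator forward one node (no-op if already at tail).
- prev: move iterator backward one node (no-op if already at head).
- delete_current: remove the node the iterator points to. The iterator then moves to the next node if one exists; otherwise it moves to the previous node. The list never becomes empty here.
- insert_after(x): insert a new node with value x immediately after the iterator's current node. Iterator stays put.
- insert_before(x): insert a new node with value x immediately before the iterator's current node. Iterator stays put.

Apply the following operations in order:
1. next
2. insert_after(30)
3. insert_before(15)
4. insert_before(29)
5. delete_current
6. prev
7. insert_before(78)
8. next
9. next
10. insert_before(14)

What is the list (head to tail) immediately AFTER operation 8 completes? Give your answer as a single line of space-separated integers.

Answer: 3 15 78 29 30 9 6 5 8 2

Derivation:
After 1 (next): list=[3, 1, 9, 6, 5, 8, 2] cursor@1
After 2 (insert_after(30)): list=[3, 1, 30, 9, 6, 5, 8, 2] cursor@1
After 3 (insert_before(15)): list=[3, 15, 1, 30, 9, 6, 5, 8, 2] cursor@1
After 4 (insert_before(29)): list=[3, 15, 29, 1, 30, 9, 6, 5, 8, 2] cursor@1
After 5 (delete_current): list=[3, 15, 29, 30, 9, 6, 5, 8, 2] cursor@30
After 6 (prev): list=[3, 15, 29, 30, 9, 6, 5, 8, 2] cursor@29
After 7 (insert_before(78)): list=[3, 15, 78, 29, 30, 9, 6, 5, 8, 2] cursor@29
After 8 (next): list=[3, 15, 78, 29, 30, 9, 6, 5, 8, 2] cursor@30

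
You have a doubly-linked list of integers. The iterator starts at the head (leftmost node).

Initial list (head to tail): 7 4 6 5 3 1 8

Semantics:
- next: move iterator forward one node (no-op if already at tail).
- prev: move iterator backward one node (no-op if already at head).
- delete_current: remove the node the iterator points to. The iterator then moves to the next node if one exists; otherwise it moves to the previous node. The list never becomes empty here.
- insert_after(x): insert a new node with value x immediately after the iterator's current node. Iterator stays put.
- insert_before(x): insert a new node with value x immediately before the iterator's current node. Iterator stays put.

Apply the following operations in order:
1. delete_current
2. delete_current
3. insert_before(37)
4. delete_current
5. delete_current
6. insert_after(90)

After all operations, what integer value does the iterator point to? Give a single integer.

Answer: 3

Derivation:
After 1 (delete_current): list=[4, 6, 5, 3, 1, 8] cursor@4
After 2 (delete_current): list=[6, 5, 3, 1, 8] cursor@6
After 3 (insert_before(37)): list=[37, 6, 5, 3, 1, 8] cursor@6
After 4 (delete_current): list=[37, 5, 3, 1, 8] cursor@5
After 5 (delete_current): list=[37, 3, 1, 8] cursor@3
After 6 (insert_after(90)): list=[37, 3, 90, 1, 8] cursor@3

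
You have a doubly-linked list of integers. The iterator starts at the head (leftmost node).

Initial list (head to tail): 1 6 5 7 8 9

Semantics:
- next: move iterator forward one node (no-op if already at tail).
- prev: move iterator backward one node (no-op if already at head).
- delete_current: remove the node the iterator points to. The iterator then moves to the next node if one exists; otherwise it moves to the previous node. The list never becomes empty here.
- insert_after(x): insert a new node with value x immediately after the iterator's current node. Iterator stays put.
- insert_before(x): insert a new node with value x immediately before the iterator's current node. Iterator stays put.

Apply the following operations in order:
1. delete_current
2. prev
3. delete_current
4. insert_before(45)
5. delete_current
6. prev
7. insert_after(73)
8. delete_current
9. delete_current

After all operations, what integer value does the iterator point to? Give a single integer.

After 1 (delete_current): list=[6, 5, 7, 8, 9] cursor@6
After 2 (prev): list=[6, 5, 7, 8, 9] cursor@6
After 3 (delete_current): list=[5, 7, 8, 9] cursor@5
After 4 (insert_before(45)): list=[45, 5, 7, 8, 9] cursor@5
After 5 (delete_current): list=[45, 7, 8, 9] cursor@7
After 6 (prev): list=[45, 7, 8, 9] cursor@45
After 7 (insert_after(73)): list=[45, 73, 7, 8, 9] cursor@45
After 8 (delete_current): list=[73, 7, 8, 9] cursor@73
After 9 (delete_current): list=[7, 8, 9] cursor@7

Answer: 7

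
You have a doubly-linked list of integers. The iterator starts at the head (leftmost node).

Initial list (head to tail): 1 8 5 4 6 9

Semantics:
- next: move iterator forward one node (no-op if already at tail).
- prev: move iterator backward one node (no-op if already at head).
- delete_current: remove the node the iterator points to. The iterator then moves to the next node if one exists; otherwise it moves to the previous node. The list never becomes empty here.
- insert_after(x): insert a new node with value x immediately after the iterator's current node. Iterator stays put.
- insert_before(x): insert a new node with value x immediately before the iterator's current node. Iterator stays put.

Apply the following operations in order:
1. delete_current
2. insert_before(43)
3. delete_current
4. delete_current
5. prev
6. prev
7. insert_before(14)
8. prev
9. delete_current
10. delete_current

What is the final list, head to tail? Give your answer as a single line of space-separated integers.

Answer: 4 6 9

Derivation:
After 1 (delete_current): list=[8, 5, 4, 6, 9] cursor@8
After 2 (insert_before(43)): list=[43, 8, 5, 4, 6, 9] cursor@8
After 3 (delete_current): list=[43, 5, 4, 6, 9] cursor@5
After 4 (delete_current): list=[43, 4, 6, 9] cursor@4
After 5 (prev): list=[43, 4, 6, 9] cursor@43
After 6 (prev): list=[43, 4, 6, 9] cursor@43
After 7 (insert_before(14)): list=[14, 43, 4, 6, 9] cursor@43
After 8 (prev): list=[14, 43, 4, 6, 9] cursor@14
After 9 (delete_current): list=[43, 4, 6, 9] cursor@43
After 10 (delete_current): list=[4, 6, 9] cursor@4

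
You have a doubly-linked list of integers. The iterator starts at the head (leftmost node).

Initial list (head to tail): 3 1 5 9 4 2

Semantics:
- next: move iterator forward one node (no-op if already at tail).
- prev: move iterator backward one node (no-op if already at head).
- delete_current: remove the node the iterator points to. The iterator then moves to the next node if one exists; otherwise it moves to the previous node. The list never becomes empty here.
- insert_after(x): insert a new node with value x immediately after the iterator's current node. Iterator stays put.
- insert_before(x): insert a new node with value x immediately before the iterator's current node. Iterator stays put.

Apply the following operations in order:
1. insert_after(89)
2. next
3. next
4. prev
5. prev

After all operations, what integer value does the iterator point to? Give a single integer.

After 1 (insert_after(89)): list=[3, 89, 1, 5, 9, 4, 2] cursor@3
After 2 (next): list=[3, 89, 1, 5, 9, 4, 2] cursor@89
After 3 (next): list=[3, 89, 1, 5, 9, 4, 2] cursor@1
After 4 (prev): list=[3, 89, 1, 5, 9, 4, 2] cursor@89
After 5 (prev): list=[3, 89, 1, 5, 9, 4, 2] cursor@3

Answer: 3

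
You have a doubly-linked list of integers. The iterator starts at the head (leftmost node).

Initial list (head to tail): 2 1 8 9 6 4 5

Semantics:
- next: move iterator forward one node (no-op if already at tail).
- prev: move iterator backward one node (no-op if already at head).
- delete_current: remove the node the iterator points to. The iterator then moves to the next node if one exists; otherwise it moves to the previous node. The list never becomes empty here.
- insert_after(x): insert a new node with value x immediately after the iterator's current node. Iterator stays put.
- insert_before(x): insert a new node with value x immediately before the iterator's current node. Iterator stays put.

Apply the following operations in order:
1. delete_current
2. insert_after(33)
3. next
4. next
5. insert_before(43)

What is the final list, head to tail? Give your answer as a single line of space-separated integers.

Answer: 1 33 43 8 9 6 4 5

Derivation:
After 1 (delete_current): list=[1, 8, 9, 6, 4, 5] cursor@1
After 2 (insert_after(33)): list=[1, 33, 8, 9, 6, 4, 5] cursor@1
After 3 (next): list=[1, 33, 8, 9, 6, 4, 5] cursor@33
After 4 (next): list=[1, 33, 8, 9, 6, 4, 5] cursor@8
After 5 (insert_before(43)): list=[1, 33, 43, 8, 9, 6, 4, 5] cursor@8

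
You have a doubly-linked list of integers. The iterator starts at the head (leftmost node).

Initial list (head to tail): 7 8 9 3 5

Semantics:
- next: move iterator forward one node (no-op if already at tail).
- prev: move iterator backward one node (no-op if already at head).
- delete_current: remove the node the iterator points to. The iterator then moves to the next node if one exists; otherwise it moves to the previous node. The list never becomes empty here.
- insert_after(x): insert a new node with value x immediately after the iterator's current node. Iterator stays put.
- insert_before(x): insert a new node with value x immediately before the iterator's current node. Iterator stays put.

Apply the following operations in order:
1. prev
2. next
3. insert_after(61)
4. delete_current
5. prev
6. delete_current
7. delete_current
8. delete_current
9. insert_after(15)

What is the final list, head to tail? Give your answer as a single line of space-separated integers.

Answer: 3 15 5

Derivation:
After 1 (prev): list=[7, 8, 9, 3, 5] cursor@7
After 2 (next): list=[7, 8, 9, 3, 5] cursor@8
After 3 (insert_after(61)): list=[7, 8, 61, 9, 3, 5] cursor@8
After 4 (delete_current): list=[7, 61, 9, 3, 5] cursor@61
After 5 (prev): list=[7, 61, 9, 3, 5] cursor@7
After 6 (delete_current): list=[61, 9, 3, 5] cursor@61
After 7 (delete_current): list=[9, 3, 5] cursor@9
After 8 (delete_current): list=[3, 5] cursor@3
After 9 (insert_after(15)): list=[3, 15, 5] cursor@3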